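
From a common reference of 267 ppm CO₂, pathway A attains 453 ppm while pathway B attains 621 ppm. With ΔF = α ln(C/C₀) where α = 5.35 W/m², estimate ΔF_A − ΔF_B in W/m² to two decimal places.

ΔF_A − ΔF_B = -1.69 W/m²

ΔF_A = 5.35 ln(453/267) = 5.35 × 0.52864 = 2.8282 W/m².
ΔF_B = 5.35 ln(621/267) = 5.35 × 0.84408 = 4.5158 W/m².
Difference: 2.8282 − 4.5158 = -1.6876 W/m².
(Equivalently, ΔF_A − ΔF_B = 5.35 ln(453/621) = 5.35 × -0.31544 = -1.6876 W/m².)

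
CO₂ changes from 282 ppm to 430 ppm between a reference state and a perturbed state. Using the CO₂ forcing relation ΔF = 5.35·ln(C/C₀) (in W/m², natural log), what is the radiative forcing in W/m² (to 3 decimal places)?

CO₂ absorption bands are partially saturated, so forcing scales with the logarithm of the concentration ratio.
CO₂: 5.35 × ln(430/282) = 5.35 × ln(1.52482) = 5.35 × 0.42188 = 2.2571 W/m².

ΔF = 2.257 W/m²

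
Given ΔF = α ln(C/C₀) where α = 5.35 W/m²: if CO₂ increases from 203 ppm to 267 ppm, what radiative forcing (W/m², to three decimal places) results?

CO₂ absorption bands are partially saturated, so forcing scales with the logarithm of the concentration ratio.
CO₂: 5.35 × ln(267/203) = 5.35 × ln(1.31527) = 5.35 × 0.27404 = 1.4661 W/m².

ΔF = 1.466 W/m²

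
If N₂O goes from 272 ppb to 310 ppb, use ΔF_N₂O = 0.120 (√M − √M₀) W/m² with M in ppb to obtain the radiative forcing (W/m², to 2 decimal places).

N₂O: 0.120 × (√310 − √272) = 0.120 × (17.6068 − 16.4924) = 0.120 × 1.1144 = 0.1337 W/m².

ΔF = 0.13 W/m²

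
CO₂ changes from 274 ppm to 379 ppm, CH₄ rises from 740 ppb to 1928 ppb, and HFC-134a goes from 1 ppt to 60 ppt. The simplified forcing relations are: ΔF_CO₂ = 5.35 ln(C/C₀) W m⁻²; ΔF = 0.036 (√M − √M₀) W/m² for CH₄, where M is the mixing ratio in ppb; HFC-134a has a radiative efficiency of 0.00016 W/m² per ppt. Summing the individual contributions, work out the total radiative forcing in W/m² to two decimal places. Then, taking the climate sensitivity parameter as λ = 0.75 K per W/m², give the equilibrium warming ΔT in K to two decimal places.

ΔF = 2.35 W/m²; ΔT = 1.76 K

CO₂: 5.35 × ln(379/274) = 5.35 × ln(1.38321) = 5.35 × 0.32441 = 1.7356 W/m².
CH₄: 0.036 × (√1928 − √740) = 0.036 × (43.9090 − 27.2029) = 0.036 × 16.7061 = 0.6014 W/m².
HFC-134a: ΔF = 0.00016 × (60 − 1) = 0.00016 × 59 = 0.0094 W/m².
Total ΔF = 1.7356 + 0.6014 + 0.0094 = 2.3464 W/m².
ΔT = λ ΔF = 0.75 × 2.35 = 1.7625 K.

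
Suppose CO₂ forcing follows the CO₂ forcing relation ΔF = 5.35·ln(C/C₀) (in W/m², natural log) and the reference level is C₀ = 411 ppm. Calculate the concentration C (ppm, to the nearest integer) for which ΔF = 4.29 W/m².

Set 5.35 ln(C/411) = 4.29, so ln(C/411) = 4.29/5.35 = 0.80187.
Then C/411 = e^0.80187 = 2.22971, giving C = 411 × 2.22971 = 916.41 ppm.

C ≈ 916 ppm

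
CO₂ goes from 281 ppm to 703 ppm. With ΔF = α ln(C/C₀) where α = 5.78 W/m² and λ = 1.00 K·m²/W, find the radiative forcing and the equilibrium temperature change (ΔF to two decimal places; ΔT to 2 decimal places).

CO₂: 5.78 × ln(703/281) = 5.78 × ln(2.50178) = 5.78 × 0.91700 = 5.3003 W/m².
ΔT = λ ΔF = 1.00 × 5.30 = 5.3000 K.

ΔF = 5.30 W/m²; ΔT = 5.30 K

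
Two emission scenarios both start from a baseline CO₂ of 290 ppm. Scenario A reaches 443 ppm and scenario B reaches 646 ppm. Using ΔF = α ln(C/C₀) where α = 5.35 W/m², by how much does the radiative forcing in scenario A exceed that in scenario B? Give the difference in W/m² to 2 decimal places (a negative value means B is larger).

ΔF_A = 5.35 ln(443/290) = 5.35 × 0.42369 = 2.2667 W/m².
ΔF_B = 5.35 ln(646/290) = 5.35 × 0.80092 = 4.2849 W/m².
Difference: 2.2667 − 4.2849 = -2.0182 W/m².
(Equivalently, ΔF_A − ΔF_B = 5.35 ln(443/646) = 5.35 × -0.37723 = -2.0182 W/m².)

ΔF_A − ΔF_B = -2.02 W/m²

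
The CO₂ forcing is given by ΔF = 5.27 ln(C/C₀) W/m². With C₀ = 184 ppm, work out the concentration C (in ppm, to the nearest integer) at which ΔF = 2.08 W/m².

Set 5.27 ln(C/184) = 2.08, so ln(C/184) = 2.08/5.27 = 0.39469.
Then C/184 = e^0.39469 = 1.48392, giving C = 184 × 1.48392 = 273.04 ppm.

C ≈ 273 ppm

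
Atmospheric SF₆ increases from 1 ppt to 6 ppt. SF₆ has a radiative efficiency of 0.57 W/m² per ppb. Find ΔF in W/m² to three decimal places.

ΔF = 0.003 W/m²

SF₆: Δ = 6 − 1 = 5 ppt = 0.005 ppb; ΔF = 0.57 × 0.005 = 0.0029 W/m².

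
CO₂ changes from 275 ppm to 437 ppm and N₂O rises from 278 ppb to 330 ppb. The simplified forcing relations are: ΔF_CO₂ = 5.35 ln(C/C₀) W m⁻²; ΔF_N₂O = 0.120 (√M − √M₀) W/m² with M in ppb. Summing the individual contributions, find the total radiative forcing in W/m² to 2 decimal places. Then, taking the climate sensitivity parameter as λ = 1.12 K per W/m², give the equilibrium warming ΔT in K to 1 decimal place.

ΔF = 2.66 W/m²; ΔT = 3.0 K

CO₂: 5.35 × ln(437/275) = 5.35 × ln(1.58909) = 5.35 × 0.46316 = 2.4779 W/m².
N₂O: 0.120 × (√330 − √278) = 0.120 × (18.1659 − 16.6733) = 0.120 × 1.4926 = 0.1791 W/m².
Total ΔF = 2.4779 + 0.1791 = 2.6570 W/m².
ΔT = λ ΔF = 1.12 × 2.66 = 2.9792 K.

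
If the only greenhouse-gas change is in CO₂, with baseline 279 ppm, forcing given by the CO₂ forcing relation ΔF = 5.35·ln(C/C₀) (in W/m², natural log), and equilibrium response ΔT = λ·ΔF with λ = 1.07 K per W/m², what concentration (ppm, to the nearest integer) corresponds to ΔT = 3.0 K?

C ≈ 471 ppm

Required forcing: ΔF = ΔT/λ = 3.0/1.07 = 2.8037 W/m².
Then ln(C/279) = ΔF/5.35 = 2.8037/5.35 = 0.52406.
So C = 279 × e^0.52406 = 279 × 1.68887 = 471.19 ppm.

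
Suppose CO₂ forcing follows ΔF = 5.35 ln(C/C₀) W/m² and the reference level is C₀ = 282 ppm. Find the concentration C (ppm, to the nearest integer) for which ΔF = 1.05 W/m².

C ≈ 343 ppm

Set 5.35 ln(C/282) = 1.05, so ln(C/282) = 1.05/5.35 = 0.19626.
Then C/282 = e^0.19626 = 1.21684, giving C = 282 × 1.21684 = 343.15 ppm.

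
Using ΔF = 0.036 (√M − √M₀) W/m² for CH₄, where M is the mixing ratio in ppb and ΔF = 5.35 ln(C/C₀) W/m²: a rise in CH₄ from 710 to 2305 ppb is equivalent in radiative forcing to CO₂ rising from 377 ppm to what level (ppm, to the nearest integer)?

C ≈ 435 ppm

CH₄ forcing: 0.036 × (√2305 − √710) = 0.036 × (48.0104 − 26.6458) = 0.036 × 21.3646 = 0.76913 W/m².
Set 5.35 ln(C/377) = 0.76913: ln(C/377) = 0.76913/5.35 = 0.14376, so C = 377 × e^0.14376 = 377 × 1.15461 = 435.29 ppm.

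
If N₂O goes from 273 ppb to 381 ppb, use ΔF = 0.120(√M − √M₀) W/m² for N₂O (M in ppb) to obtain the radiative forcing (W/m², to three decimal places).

ΔF = 0.360 W/m²

N₂O: 0.120 × (√381 − √273) = 0.120 × (19.5192 − 16.5227) = 0.120 × 2.9965 = 0.3596 W/m².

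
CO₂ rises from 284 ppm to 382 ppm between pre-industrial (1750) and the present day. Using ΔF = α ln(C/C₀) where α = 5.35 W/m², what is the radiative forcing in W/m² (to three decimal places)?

CO₂: 5.35 × ln(382/284) = 5.35 × ln(1.34507) = 5.35 × 0.29645 = 1.5860 W/m².

ΔF = 1.586 W/m²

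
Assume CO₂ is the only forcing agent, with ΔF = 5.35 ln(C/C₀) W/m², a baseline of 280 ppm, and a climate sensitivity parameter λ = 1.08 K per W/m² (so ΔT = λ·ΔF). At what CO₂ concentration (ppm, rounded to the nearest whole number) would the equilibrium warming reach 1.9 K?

Required forcing: ΔF = ΔT/λ = 1.9/1.08 = 1.7593 W/m².
Then ln(C/280) = ΔF/5.35 = 1.7593/5.35 = 0.32884.
So C = 280 × e^0.32884 = 280 × 1.38936 = 389.02 ppm.

C ≈ 389 ppm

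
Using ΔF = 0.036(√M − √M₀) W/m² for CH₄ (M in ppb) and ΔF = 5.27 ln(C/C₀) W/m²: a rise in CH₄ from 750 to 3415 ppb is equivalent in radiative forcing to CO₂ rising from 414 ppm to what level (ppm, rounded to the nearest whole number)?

CH₄ forcing: 0.036 × (√3415 − √750) = 0.036 × (58.4380 − 27.3861) = 0.036 × 31.0519 = 1.11787 W/m².
Set 5.27 ln(C/414) = 1.11787: ln(C/414) = 1.11787/5.27 = 0.21212, so C = 414 × e^0.21212 = 414 × 1.23630 = 511.83 ppm.

C ≈ 512 ppm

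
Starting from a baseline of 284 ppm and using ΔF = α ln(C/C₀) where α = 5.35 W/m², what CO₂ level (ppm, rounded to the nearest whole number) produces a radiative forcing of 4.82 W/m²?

Set 5.35 ln(C/284) = 4.82, so ln(C/284) = 4.82/5.35 = 0.90093.
Then C/284 = e^0.90093 = 2.46189, giving C = 284 × 2.46189 = 699.18 ppm.

C ≈ 699 ppm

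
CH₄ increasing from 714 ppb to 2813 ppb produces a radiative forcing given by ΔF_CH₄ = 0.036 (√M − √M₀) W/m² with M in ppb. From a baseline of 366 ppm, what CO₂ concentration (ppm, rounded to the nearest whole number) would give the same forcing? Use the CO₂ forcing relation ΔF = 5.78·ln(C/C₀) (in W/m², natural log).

C ≈ 431 ppm

CH₄ forcing: 0.036 × (√2813 − √714) = 0.036 × (53.0377 − 26.7208) = 0.036 × 26.3169 = 0.94741 W/m².
Set 5.78 ln(C/366) = 0.94741: ln(C/366) = 0.94741/5.78 = 0.16391, so C = 366 × e^0.16391 = 366 × 1.17811 = 431.19 ppm.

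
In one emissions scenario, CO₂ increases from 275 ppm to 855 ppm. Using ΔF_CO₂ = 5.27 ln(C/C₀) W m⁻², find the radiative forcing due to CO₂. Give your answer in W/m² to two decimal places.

CO₂: 5.27 × ln(855/275) = 5.27 × ln(3.10909) = 5.27 × 1.13433 = 5.9779 W/m².

ΔF = 5.98 W/m²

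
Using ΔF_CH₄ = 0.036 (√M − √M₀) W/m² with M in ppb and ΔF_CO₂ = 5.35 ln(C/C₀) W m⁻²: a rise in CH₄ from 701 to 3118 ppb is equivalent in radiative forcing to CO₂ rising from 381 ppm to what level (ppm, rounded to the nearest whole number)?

C ≈ 464 ppm

CH₄ forcing: 0.036 × (√3118 − √701) = 0.036 × (55.8391 − 26.4764) = 0.036 × 29.3627 = 1.05706 W/m².
Set 5.35 ln(C/381) = 1.05706: ln(C/381) = 1.05706/5.35 = 0.19758, so C = 381 × e^0.19758 = 381 × 1.21845 = 464.23 ppm.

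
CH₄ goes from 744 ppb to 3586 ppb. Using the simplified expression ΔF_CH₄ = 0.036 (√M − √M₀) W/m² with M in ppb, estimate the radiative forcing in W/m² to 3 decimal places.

CH₄: 0.036 × (√3586 − √744) = 0.036 × (59.8832 − 27.2764) = 0.036 × 32.6068 = 1.1738 W/m².

ΔF = 1.174 W/m²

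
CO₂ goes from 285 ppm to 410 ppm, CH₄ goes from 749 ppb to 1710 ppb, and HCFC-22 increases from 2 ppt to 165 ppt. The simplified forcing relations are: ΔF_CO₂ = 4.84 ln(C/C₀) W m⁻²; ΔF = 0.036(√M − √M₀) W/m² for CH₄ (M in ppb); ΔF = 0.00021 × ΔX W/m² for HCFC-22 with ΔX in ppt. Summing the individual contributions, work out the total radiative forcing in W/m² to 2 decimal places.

ΔF = 2.30 W/m²

CO₂: 4.84 × ln(410/285) = 4.84 × ln(1.43860) = 4.84 × 0.36367 = 1.7602 W/m².
CH₄: 0.036 × (√1710 − √749) = 0.036 × (41.3521 − 27.3679) = 0.036 × 13.9842 = 0.5034 W/m².
HCFC-22: ΔF = 0.00021 × (165 − 2) = 0.00021 × 163 = 0.0342 W/m².
Total ΔF = 1.7602 + 0.5034 + 0.0342 = 2.2978 W/m².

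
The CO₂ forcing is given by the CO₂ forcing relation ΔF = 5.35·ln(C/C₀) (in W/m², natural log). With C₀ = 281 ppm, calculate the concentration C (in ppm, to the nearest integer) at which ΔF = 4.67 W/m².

Set 5.35 ln(C/281) = 4.67, so ln(C/281) = 4.67/5.35 = 0.87290.
Then C/281 = e^0.87290 = 2.39384, giving C = 281 × 2.39384 = 672.67 ppm.

C ≈ 673 ppm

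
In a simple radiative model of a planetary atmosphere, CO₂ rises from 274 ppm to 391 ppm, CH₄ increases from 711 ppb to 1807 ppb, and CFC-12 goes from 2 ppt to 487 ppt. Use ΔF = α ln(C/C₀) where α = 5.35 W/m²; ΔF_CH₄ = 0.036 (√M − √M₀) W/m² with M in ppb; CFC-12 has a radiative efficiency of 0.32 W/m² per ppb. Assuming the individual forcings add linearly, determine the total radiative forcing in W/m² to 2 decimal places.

CO₂: 5.35 × ln(391/274) = 5.35 × ln(1.42701) = 5.35 × 0.35558 = 1.9024 W/m².
CH₄: 0.036 × (√1807 − √711) = 0.036 × (42.5088 − 26.6646) = 0.036 × 15.8442 = 0.5704 W/m².
CFC-12: Δ = 487 − 2 = 485 ppt = 0.485 ppb; ΔF = 0.32 × 0.485 = 0.1552 W/m².
Total ΔF = 1.9024 + 0.5704 + 0.1552 = 2.6280 W/m².

ΔF = 2.63 W/m²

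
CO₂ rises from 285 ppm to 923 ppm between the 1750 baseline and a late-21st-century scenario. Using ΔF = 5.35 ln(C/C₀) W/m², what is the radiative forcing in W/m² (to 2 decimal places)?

CO₂: 5.35 × ln(923/285) = 5.35 × ln(3.23860) = 5.35 × 1.17514 = 6.2870 W/m².

ΔF = 6.29 W/m²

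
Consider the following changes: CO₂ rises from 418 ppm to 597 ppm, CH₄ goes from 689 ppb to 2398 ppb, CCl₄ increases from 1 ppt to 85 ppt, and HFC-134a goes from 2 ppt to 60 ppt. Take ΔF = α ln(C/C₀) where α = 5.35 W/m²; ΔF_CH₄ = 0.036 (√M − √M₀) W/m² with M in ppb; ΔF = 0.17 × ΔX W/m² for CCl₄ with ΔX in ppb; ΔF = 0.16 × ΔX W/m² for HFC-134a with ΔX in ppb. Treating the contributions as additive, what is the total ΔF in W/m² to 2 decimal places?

ΔF = 2.75 W/m²

CO₂: 5.35 × ln(597/418) = 5.35 × ln(1.42823) = 5.35 × 0.35644 = 1.9070 W/m².
CH₄: 0.036 × (√2398 − √689) = 0.036 × (48.9694 − 26.2488) = 0.036 × 22.7206 = 0.8179 W/m².
CCl₄: Δ = 85 − 1 = 84 ppt = 0.084 ppb; ΔF = 0.17 × 0.084 = 0.0143 W/m².
HFC-134a: Δ = 60 − 2 = 58 ppt = 0.058 ppb; ΔF = 0.16 × 0.058 = 0.0093 W/m².
Total ΔF = 1.9070 + 0.8179 + 0.0143 + 0.0093 = 2.7485 W/m².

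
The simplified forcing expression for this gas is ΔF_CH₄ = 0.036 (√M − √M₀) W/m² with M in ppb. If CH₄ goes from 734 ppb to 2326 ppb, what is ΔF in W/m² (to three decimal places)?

CH₄: 0.036 × (√2326 − √734) = 0.036 × (48.2286 − 27.0924) = 0.036 × 21.1362 = 0.7609 W/m².

ΔF = 0.761 W/m²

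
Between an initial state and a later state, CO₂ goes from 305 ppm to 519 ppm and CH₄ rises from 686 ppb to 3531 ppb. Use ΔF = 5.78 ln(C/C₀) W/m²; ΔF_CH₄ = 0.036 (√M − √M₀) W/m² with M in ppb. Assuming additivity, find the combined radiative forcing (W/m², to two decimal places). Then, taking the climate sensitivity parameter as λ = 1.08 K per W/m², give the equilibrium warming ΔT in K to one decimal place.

ΔF = 4.27 W/m²; ΔT = 4.6 K

CO₂: 5.78 × ln(519/305) = 5.78 × ln(1.70164) = 5.78 × 0.53159 = 3.0726 W/m².
CH₄: 0.036 × (√3531 − √686) = 0.036 × (59.4222 − 26.1916) = 0.036 × 33.2306 = 1.1963 W/m².
Total ΔF = 3.0726 + 1.1963 = 4.2689 W/m².
ΔT = λ ΔF = 1.08 × 4.27 = 4.6116 K.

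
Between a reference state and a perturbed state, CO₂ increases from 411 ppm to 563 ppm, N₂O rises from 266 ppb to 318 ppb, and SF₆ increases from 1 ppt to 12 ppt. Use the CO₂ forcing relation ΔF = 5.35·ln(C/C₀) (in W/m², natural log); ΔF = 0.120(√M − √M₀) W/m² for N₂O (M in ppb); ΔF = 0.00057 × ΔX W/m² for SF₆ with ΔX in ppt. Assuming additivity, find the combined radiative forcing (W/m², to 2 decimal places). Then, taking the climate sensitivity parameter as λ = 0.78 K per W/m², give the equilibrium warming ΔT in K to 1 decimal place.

ΔF = 1.87 W/m²; ΔT = 1.5 K

CO₂: 5.35 × ln(563/411) = 5.35 × ln(1.36983) = 5.35 × 0.31469 = 1.6836 W/m².
N₂O: 0.120 × (√318 − √266) = 0.120 × (17.8326 − 16.3095) = 0.120 × 1.5231 = 0.1828 W/m².
SF₆: ΔF = 0.00057 × (12 − 1) = 0.00057 × 11 = 0.0063 W/m².
Total ΔF = 1.6836 + 0.1828 + 0.0063 = 1.8727 W/m².
ΔT = λ ΔF = 0.78 × 1.87 = 1.4586 K.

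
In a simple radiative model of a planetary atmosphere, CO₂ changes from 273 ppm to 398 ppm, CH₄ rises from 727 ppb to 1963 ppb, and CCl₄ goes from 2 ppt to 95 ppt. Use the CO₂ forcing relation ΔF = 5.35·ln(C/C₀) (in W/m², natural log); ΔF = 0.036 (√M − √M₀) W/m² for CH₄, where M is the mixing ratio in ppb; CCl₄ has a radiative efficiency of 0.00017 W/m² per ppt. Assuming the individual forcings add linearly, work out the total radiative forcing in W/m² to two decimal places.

ΔF = 2.66 W/m²

CO₂: 5.35 × ln(398/273) = 5.35 × ln(1.45788) = 5.35 × 0.37698 = 2.0168 W/m².
CH₄: 0.036 × (√1963 − √727) = 0.036 × (44.3058 − 26.9629) = 0.036 × 17.3429 = 0.6243 W/m².
CCl₄: ΔF = 0.00017 × (95 − 2) = 0.00017 × 93 = 0.0158 W/m².
Total ΔF = 2.0168 + 0.6243 + 0.0158 = 2.6569 W/m².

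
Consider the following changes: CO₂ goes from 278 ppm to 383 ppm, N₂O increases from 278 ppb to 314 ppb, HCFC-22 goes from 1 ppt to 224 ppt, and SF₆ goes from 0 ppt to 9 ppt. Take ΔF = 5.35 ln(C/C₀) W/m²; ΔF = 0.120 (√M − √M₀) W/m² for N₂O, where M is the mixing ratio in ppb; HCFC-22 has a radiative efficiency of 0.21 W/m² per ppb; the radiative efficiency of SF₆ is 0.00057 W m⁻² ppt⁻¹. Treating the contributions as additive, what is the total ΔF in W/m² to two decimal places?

ΔF = 1.89 W/m²

CO₂: 5.35 × ln(383/278) = 5.35 × ln(1.37770) = 5.35 × 0.32042 = 1.7142 W/m².
N₂O: 0.120 × (√314 − √278) = 0.120 × (17.7200 − 16.6733) = 0.120 × 1.0467 = 0.1256 W/m².
HCFC-22: Δ = 224 − 1 = 223 ppt = 0.223 ppb; ΔF = 0.21 × 0.223 = 0.0468 W/m².
SF₆: ΔF = 0.00057 × (9 − 0) = 0.00057 × 9 = 0.0051 W/m².
Total ΔF = 1.7142 + 0.1256 + 0.0468 + 0.0051 = 1.8917 W/m².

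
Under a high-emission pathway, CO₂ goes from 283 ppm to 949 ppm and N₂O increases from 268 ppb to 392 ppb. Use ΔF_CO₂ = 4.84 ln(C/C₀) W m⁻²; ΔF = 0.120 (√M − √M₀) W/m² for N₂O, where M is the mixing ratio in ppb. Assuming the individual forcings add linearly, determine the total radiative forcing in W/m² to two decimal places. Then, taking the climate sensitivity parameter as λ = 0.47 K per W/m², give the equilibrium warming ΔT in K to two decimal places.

ΔF = 6.27 W/m²; ΔT = 2.95 K

CO₂: 4.84 × ln(949/283) = 4.84 × ln(3.35336) = 4.84 × 1.20996 = 5.8562 W/m².
N₂O: 0.120 × (√392 − √268) = 0.120 × (19.7990 − 16.3707) = 0.120 × 3.4283 = 0.4114 W/m².
Total ΔF = 5.8562 + 0.4114 = 6.2676 W/m².
ΔT = λ ΔF = 0.47 × 6.27 = 2.9469 K.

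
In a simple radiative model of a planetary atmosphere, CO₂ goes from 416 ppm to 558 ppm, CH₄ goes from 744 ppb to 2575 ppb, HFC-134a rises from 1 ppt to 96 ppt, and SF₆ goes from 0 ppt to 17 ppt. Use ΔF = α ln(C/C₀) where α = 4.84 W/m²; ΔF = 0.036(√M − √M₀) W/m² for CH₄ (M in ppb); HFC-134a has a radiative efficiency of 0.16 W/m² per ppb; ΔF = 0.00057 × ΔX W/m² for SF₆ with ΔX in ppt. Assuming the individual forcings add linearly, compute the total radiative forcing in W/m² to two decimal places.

CO₂: 4.84 × ln(558/416) = 4.84 × ln(1.34135) = 4.84 × 0.29368 = 1.4214 W/m².
CH₄: 0.036 × (√2575 − √744) = 0.036 × (50.7445 − 27.2764) = 0.036 × 23.4681 = 0.8449 W/m².
HFC-134a: Δ = 96 − 1 = 95 ppt = 0.095 ppb; ΔF = 0.16 × 0.095 = 0.0152 W/m².
SF₆: ΔF = 0.00057 × (17 − 0) = 0.00057 × 17 = 0.0097 W/m².
Total ΔF = 1.4214 + 0.8449 + 0.0152 + 0.0097 = 2.2912 W/m².

ΔF = 2.29 W/m²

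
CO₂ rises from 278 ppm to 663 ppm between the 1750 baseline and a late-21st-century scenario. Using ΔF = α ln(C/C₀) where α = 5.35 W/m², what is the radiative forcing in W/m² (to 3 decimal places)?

CO₂: 5.35 × ln(663/278) = 5.35 × ln(2.38489) = 5.35 × 0.86915 = 4.6500 W/m².

ΔF = 4.650 W/m²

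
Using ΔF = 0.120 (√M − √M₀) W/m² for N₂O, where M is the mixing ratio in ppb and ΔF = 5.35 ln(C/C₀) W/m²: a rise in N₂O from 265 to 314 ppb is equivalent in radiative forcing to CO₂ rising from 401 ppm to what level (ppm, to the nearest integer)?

C ≈ 414 ppm

N₂O forcing: 0.120 × (√314 − √265) = 0.120 × (17.7200 − 16.2788) = 0.120 × 1.4412 = 0.17294 W/m².
Set 5.35 ln(C/401) = 0.17294: ln(C/401) = 0.17294/5.35 = 0.03233, so C = 401 × e^0.03233 = 401 × 1.03286 = 414.18 ppm.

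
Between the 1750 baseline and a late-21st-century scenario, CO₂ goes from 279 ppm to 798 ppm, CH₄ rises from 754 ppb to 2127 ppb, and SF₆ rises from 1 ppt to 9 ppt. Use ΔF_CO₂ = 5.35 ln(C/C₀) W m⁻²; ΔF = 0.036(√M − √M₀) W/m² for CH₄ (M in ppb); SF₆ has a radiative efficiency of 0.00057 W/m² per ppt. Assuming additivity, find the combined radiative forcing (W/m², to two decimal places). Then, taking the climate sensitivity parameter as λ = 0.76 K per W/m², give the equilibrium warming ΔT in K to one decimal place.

ΔF = 6.30 W/m²; ΔT = 4.8 K

CO₂: 5.35 × ln(798/279) = 5.35 × ln(2.86022) = 5.35 × 1.05090 = 5.6223 W/m².
CH₄: 0.036 × (√2127 − √754) = 0.036 × (46.1194 − 27.4591) = 0.036 × 18.6603 = 0.6718 W/m².
SF₆: ΔF = 0.00057 × (9 − 1) = 0.00057 × 8 = 0.0046 W/m².
Total ΔF = 5.6223 + 0.6718 + 0.0046 = 6.2987 W/m².
ΔT = λ ΔF = 0.76 × 6.30 = 4.7880 K.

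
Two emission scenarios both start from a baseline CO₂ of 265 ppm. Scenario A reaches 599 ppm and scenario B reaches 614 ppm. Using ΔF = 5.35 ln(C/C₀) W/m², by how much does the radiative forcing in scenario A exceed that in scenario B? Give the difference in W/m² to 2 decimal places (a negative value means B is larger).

ΔF_A − ΔF_B = -0.13 W/m²

ΔF_A = 5.35 ln(599/265) = 5.35 × 0.81553 = 4.3631 W/m².
ΔF_B = 5.35 ln(614/265) = 5.35 × 0.84027 = 4.4954 W/m².
Difference: 4.3631 − 4.4954 = -0.1323 W/m².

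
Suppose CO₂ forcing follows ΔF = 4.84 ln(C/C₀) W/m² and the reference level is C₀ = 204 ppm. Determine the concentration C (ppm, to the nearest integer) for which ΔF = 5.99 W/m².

C ≈ 703 ppm

Set 4.84 ln(C/204) = 5.99, so ln(C/204) = 5.99/4.84 = 1.23760.
Then C/204 = e^1.23760 = 3.44733, giving C = 204 × 3.44733 = 703.26 ppm.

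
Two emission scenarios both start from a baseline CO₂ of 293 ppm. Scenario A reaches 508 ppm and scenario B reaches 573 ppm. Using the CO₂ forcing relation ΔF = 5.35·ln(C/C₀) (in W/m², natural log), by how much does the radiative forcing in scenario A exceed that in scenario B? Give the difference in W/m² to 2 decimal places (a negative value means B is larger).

ΔF_A = 5.35 ln(508/293) = 5.35 × 0.55031 = 2.9442 W/m².
ΔF_B = 5.35 ln(573/293) = 5.35 × 0.67071 = 3.5883 W/m².
Difference: 2.9442 − 3.5883 = -0.6441 W/m².
(Equivalently, ΔF_A − ΔF_B = 5.35 ln(508/573) = 5.35 × -0.12040 = -0.6441 W/m².)

ΔF_A − ΔF_B = -0.64 W/m²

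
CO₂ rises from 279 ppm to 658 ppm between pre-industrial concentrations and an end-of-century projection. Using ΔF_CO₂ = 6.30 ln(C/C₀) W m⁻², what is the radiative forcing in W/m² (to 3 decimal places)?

ΔF = 5.405 W/m²

CO₂: 6.30 × ln(658/279) = 6.30 × ln(2.35842) = 6.30 × 0.85799 = 5.4053 W/m².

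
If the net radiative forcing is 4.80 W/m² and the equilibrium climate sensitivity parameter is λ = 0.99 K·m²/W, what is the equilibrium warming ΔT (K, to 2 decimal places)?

ΔT = 4.75 K

ΔT = λ ΔF = 0.99 × 4.80 = 4.7520 K.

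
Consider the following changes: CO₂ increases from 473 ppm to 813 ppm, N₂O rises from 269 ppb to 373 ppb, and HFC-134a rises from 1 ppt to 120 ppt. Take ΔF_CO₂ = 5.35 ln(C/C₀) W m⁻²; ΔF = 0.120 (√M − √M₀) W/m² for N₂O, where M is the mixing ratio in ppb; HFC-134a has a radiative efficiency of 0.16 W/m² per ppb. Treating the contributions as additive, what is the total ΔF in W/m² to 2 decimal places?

ΔF = 3.27 W/m²

CO₂: 5.35 × ln(813/473) = 5.35 × ln(1.71882) = 5.35 × 0.54164 = 2.8978 W/m².
N₂O: 0.120 × (√373 − √269) = 0.120 × (19.3132 − 16.4012) = 0.120 × 2.9120 = 0.3494 W/m².
HFC-134a: Δ = 120 − 1 = 119 ppt = 0.119 ppb; ΔF = 0.16 × 0.119 = 0.0190 W/m².
Total ΔF = 2.8978 + 0.3494 + 0.0190 = 3.2662 W/m².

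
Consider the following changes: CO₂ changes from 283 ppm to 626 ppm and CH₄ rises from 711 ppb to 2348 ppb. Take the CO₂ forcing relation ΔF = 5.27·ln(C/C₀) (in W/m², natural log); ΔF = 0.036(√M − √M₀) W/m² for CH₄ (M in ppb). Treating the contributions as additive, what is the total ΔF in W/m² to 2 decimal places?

ΔF = 4.97 W/m²

CO₂: 5.27 × ln(626/283) = 5.27 × ln(2.21201) = 5.27 × 0.79390 = 4.1839 W/m².
CH₄: 0.036 × (√2348 − √711) = 0.036 × (48.4562 − 26.6646) = 0.036 × 21.7916 = 0.7845 W/m².
Total ΔF = 4.1839 + 0.7845 = 4.9684 W/m².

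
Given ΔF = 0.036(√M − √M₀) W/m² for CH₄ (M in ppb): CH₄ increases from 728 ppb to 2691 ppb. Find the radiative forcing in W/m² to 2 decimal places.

ΔF = 0.90 W/m²

CH₄: 0.036 × (√2691 − √728) = 0.036 × (51.8748 − 26.9815) = 0.036 × 24.8933 = 0.8962 W/m².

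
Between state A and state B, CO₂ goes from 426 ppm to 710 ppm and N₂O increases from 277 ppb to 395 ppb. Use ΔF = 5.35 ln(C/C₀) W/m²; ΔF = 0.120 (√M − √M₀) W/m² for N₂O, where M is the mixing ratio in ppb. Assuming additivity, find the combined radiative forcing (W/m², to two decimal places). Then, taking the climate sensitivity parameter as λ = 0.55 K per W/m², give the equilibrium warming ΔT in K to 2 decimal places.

CO₂: 5.35 × ln(710/426) = 5.35 × ln(1.66667) = 5.35 × 0.51083 = 2.7329 W/m².
N₂O: 0.120 × (√395 − √277) = 0.120 × (19.8746 − 16.6433) = 0.120 × 3.2313 = 0.3878 W/m².
Total ΔF = 2.7329 + 0.3878 = 3.1207 W/m².
ΔT = λ ΔF = 0.55 × 3.12 = 1.7160 K.

ΔF = 3.12 W/m²; ΔT = 1.72 K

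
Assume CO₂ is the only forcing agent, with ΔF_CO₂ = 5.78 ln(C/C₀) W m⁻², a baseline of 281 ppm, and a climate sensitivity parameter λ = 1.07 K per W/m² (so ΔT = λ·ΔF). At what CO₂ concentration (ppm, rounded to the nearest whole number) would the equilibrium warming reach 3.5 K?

C ≈ 495 ppm

Required forcing: ΔF = ΔT/λ = 3.5/1.07 = 3.2710 W/m².
Then ln(C/281) = ΔF/5.78 = 3.2710/5.78 = 0.56592.
So C = 281 × e^0.56592 = 281 × 1.76107 = 494.86 ppm.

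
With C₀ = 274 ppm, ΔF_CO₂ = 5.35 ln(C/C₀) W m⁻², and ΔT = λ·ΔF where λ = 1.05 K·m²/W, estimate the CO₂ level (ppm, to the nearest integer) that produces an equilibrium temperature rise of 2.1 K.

Required forcing: ΔF = ΔT/λ = 2.1/1.05 = 2.0000 W/m².
Then ln(C/274) = ΔF/5.35 = 2.0000/5.35 = 0.37383.
So C = 274 × e^0.37383 = 274 × 1.45329 = 398.20 ppm.

C ≈ 398 ppm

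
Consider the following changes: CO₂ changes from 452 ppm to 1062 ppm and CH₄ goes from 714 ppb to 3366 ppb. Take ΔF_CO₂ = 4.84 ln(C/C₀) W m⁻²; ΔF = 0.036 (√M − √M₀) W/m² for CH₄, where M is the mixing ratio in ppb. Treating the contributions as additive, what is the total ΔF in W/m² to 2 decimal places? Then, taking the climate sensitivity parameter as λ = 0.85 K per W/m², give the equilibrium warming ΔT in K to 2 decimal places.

CO₂: 4.84 × ln(1062/452) = 4.84 × ln(2.34956) = 4.84 × 0.85423 = 4.1345 W/m².
CH₄: 0.036 × (√3366 − √714) = 0.036 × (58.0172 − 26.7208) = 0.036 × 31.2964 = 1.1267 W/m².
Total ΔF = 4.1345 + 1.1267 = 5.2612 W/m².
ΔT = λ ΔF = 0.85 × 5.26 = 4.4710 K.

ΔF = 5.26 W/m²; ΔT = 4.47 K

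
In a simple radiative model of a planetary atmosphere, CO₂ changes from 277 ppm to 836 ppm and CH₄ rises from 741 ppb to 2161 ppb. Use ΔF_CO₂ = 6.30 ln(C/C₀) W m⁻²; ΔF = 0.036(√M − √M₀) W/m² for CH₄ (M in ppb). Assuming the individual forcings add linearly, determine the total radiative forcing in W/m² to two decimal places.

CO₂: 6.30 × ln(836/277) = 6.30 × ln(3.01805) = 6.30 × 1.10461 = 6.9590 W/m².
CH₄: 0.036 × (√2161 − √741) = 0.036 × (46.4866 − 27.2213) = 0.036 × 19.2653 = 0.6936 W/m².
Total ΔF = 6.9590 + 0.6936 = 7.6526 W/m².

ΔF = 7.65 W/m²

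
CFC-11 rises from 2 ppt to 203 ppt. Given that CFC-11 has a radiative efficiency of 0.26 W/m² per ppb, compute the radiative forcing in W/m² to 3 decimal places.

CFC-11: Δ = 203 − 2 = 201 ppt = 0.201 ppb; ΔF = 0.26 × 0.201 = 0.0523 W/m².

ΔF = 0.052 W/m²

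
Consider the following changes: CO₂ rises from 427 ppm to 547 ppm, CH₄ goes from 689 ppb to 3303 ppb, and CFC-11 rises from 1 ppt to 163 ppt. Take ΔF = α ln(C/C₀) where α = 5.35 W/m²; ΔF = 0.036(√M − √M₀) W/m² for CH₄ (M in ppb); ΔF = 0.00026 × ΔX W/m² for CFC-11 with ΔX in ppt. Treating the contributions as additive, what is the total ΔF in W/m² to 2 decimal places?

CO₂: 5.35 × ln(547/427) = 5.35 × ln(1.28103) = 5.35 × 0.24766 = 1.3250 W/m².
CH₄: 0.036 × (√3303 − √689) = 0.036 × (57.4717 − 26.2488) = 0.036 × 31.2229 = 1.1240 W/m².
CFC-11: ΔF = 0.00026 × (163 − 1) = 0.00026 × 162 = 0.0421 W/m².
Total ΔF = 1.3250 + 1.1240 + 0.0421 = 2.4911 W/m².

ΔF = 2.49 W/m²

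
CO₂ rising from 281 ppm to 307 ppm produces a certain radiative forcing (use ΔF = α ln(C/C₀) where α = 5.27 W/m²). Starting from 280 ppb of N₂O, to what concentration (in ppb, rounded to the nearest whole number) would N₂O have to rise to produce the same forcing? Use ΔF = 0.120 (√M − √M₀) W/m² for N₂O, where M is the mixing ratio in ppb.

CO₂ forcing: 5.27 × ln(307/281) = 5.27 × 0.088493 = 0.46636 W/m².
Set 0.120(√M − √280) = 0.46636: √M = 0.46636/0.120 + √280 = 3.8863 + 16.7332 = 20.6195.
M = (20.6195)² = 425.16 ppb.

M ≈ 425 ppb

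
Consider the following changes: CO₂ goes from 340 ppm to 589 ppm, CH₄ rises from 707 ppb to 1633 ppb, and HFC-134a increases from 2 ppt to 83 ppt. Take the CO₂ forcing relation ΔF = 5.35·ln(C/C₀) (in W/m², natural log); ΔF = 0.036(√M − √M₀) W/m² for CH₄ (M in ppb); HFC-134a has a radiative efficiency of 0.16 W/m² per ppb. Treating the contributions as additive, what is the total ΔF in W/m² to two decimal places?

ΔF = 3.45 W/m²

CO₂: 5.35 × ln(589/340) = 5.35 × ln(1.73235) = 5.35 × 0.54948 = 2.9397 W/m².
CH₄: 0.036 × (√1633 − √707) = 0.036 × (40.4104 − 26.5895) = 0.036 × 13.8209 = 0.4976 W/m².
HFC-134a: Δ = 83 − 2 = 81 ppt = 0.081 ppb; ΔF = 0.16 × 0.081 = 0.0130 W/m².
Total ΔF = 2.9397 + 0.4976 + 0.0130 = 3.4503 W/m².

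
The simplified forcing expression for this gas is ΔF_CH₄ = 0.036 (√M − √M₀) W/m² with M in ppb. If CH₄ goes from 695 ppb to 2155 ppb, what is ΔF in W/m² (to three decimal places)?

CH₄: 0.036 × (√2155 − √695) = 0.036 × (46.4220 − 26.3629) = 0.036 × 20.0591 = 0.7221 W/m².

ΔF = 0.722 W/m²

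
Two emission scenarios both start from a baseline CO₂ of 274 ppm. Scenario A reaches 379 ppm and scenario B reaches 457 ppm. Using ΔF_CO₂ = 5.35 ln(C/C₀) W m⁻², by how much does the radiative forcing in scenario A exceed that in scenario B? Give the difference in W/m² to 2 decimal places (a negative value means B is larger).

ΔF_A − ΔF_B = -1.00 W/m²

ΔF_A = 5.35 ln(379/274) = 5.35 × 0.32441 = 1.7356 W/m².
ΔF_B = 5.35 ln(457/274) = 5.35 × 0.51156 = 2.7368 W/m².
Difference: 1.7356 − 2.7368 = -1.0012 W/m².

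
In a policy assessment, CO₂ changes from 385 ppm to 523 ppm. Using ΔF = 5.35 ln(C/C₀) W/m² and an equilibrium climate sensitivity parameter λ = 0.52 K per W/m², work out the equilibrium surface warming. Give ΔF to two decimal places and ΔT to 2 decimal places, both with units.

CO₂: 5.35 × ln(523/385) = 5.35 × ln(1.35844) = 5.35 × 0.30634 = 1.6389 W/m².
ΔT = λ ΔF = 0.52 × 1.64 = 0.8528 K.

ΔF = 1.64 W/m²; ΔT = 0.85 K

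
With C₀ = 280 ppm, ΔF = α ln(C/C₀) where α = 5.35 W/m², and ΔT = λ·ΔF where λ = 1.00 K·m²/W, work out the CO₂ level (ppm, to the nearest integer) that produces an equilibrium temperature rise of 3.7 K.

C ≈ 559 ppm

Required forcing: ΔF = ΔT/λ = 3.7/1.00 = 3.7000 W/m².
Then ln(C/280) = ΔF/5.35 = 3.7000/5.35 = 0.69159.
So C = 280 × e^0.69159 = 280 × 1.99689 = 559.13 ppm.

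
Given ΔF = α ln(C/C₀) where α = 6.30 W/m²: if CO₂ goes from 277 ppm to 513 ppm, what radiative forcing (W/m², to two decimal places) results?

CO₂: 6.30 × ln(513/277) = 6.30 × ln(1.85199) = 6.30 × 0.61626 = 3.8824 W/m².

ΔF = 3.88 W/m²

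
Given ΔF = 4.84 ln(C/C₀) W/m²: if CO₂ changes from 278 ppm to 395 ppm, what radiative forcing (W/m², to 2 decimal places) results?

CO₂: 4.84 × ln(395/278) = 4.84 × ln(1.42086) = 4.84 × 0.35126 = 1.7001 W/m².

ΔF = 1.70 W/m²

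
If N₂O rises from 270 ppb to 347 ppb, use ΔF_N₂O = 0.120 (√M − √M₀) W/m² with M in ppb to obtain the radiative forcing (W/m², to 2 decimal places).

N₂O: 0.120 × (√347 − √270) = 0.120 × (18.6279 − 16.4317) = 0.120 × 2.1962 = 0.2635 W/m².

ΔF = 0.26 W/m²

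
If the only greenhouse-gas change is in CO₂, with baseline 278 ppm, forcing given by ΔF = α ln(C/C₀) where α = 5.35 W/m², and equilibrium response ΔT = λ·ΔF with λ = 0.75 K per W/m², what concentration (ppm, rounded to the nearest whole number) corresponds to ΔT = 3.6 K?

Required forcing: ΔF = ΔT/λ = 3.6/0.75 = 4.8000 W/m².
Then ln(C/278) = ΔF/5.35 = 4.8000/5.35 = 0.89720.
So C = 278 × e^0.89720 = 278 × 2.45273 = 681.86 ppm.

C ≈ 682 ppm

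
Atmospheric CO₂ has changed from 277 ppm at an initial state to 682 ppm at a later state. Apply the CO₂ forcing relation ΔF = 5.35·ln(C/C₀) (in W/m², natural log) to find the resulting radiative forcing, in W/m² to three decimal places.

CO₂: 5.35 × ln(682/277) = 5.35 × ln(2.46209) = 5.35 × 0.90101 = 4.8204 W/m².

ΔF = 4.820 W/m²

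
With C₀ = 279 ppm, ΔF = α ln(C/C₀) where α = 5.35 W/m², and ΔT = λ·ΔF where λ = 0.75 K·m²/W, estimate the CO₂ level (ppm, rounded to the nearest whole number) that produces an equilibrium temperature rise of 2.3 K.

C ≈ 495 ppm

Required forcing: ΔF = ΔT/λ = 2.3/0.75 = 3.0667 W/m².
Then ln(C/279) = ΔF/5.35 = 3.0667/5.35 = 0.57321.
So C = 279 × e^0.57321 = 279 × 1.77395 = 494.93 ppm.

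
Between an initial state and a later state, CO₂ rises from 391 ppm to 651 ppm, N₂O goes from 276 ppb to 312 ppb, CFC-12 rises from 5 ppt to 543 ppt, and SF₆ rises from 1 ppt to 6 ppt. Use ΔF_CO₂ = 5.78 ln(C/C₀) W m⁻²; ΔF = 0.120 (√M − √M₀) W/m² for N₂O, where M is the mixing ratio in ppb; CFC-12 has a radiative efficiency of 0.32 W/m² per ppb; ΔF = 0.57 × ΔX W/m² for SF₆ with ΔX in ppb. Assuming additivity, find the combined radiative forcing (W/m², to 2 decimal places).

CO₂: 5.78 × ln(651/391) = 5.78 × ln(1.66496) = 5.78 × 0.50980 = 2.9466 W/m².
N₂O: 0.120 × (√312 − √276) = 0.120 × (17.6635 − 16.6132) = 0.120 × 1.0503 = 0.1260 W/m².
CFC-12: Δ = 543 − 5 = 538 ppt = 0.538 ppb; ΔF = 0.32 × 0.538 = 0.1722 W/m².
SF₆: Δ = 6 − 1 = 5 ppt = 0.005 ppb; ΔF = 0.57 × 0.005 = 0.0029 W/m².
Total ΔF = 2.9466 + 0.1260 + 0.1722 + 0.0029 = 3.2477 W/m².

ΔF = 3.25 W/m²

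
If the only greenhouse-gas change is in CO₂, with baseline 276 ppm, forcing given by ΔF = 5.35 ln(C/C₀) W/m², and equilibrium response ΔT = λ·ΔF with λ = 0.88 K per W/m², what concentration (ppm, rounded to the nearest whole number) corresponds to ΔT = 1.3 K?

Required forcing: ΔF = ΔT/λ = 1.3/0.88 = 1.4773 W/m².
Then ln(C/276) = ΔF/5.35 = 1.4773/5.35 = 0.27613.
So C = 276 × e^0.27613 = 276 × 1.31802 = 363.77 ppm.

C ≈ 364 ppm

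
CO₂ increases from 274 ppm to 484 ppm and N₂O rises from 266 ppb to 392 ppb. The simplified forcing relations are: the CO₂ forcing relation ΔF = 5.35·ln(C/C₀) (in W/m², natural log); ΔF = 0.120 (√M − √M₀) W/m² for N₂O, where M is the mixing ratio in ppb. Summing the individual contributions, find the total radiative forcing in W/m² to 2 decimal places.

CO₂: 5.35 × ln(484/274) = 5.35 × ln(1.76642) = 5.35 × 0.56895 = 3.0439 W/m².
N₂O: 0.120 × (√392 − √266) = 0.120 × (19.7990 − 16.3095) = 0.120 × 3.4895 = 0.4187 W/m².
Total ΔF = 3.0439 + 0.4187 = 3.4626 W/m².

ΔF = 3.46 W/m²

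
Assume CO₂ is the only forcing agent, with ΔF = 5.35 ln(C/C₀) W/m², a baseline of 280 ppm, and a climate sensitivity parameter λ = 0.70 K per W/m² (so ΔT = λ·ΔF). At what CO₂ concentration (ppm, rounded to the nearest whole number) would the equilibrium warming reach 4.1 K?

C ≈ 837 ppm

Required forcing: ΔF = ΔT/λ = 4.1/0.70 = 5.8571 W/m².
Then ln(C/280) = ΔF/5.35 = 5.8571/5.35 = 1.09479.
So C = 280 × e^1.09479 = 280 × 2.98856 = 836.80 ppm.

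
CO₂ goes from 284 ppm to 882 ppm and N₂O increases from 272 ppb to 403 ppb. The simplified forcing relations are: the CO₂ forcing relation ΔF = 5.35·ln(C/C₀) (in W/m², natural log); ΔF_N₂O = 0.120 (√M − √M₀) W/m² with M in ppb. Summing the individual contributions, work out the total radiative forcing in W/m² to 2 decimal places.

CO₂: 5.35 × ln(882/284) = 5.35 × ln(3.10563) = 5.35 × 1.13322 = 6.0627 W/m².
N₂O: 0.120 × (√403 − √272) = 0.120 × (20.0749 − 16.4924) = 0.120 × 3.5825 = 0.4299 W/m².
Total ΔF = 6.0627 + 0.4299 = 6.4926 W/m².

ΔF = 6.49 W/m²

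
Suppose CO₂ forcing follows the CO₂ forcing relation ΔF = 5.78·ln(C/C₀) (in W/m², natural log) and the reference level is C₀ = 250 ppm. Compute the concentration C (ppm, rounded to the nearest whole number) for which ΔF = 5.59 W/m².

C ≈ 658 ppm

Set 5.78 ln(C/250) = 5.59, so ln(C/250) = 5.59/5.78 = 0.96713.
Then C/250 = e^0.96713 = 2.63038, giving C = 250 × 2.63038 = 657.60 ppm.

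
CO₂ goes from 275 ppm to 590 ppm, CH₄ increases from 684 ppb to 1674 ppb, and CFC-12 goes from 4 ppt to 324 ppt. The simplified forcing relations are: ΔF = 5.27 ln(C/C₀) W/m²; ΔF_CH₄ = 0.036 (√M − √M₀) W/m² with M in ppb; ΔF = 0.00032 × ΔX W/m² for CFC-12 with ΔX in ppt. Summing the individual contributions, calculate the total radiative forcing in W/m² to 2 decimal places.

ΔF = 4.66 W/m²

CO₂: 5.27 × ln(590/275) = 5.27 × ln(2.14545) = 5.27 × 0.76335 = 4.0229 W/m².
CH₄: 0.036 × (√1674 − √684) = 0.036 × (40.9145 − 26.1534) = 0.036 × 14.7611 = 0.5314 W/m².
CFC-12: ΔF = 0.00032 × (324 − 4) = 0.00032 × 320 = 0.1024 W/m².
Total ΔF = 4.0229 + 0.5314 + 0.1024 = 4.6567 W/m².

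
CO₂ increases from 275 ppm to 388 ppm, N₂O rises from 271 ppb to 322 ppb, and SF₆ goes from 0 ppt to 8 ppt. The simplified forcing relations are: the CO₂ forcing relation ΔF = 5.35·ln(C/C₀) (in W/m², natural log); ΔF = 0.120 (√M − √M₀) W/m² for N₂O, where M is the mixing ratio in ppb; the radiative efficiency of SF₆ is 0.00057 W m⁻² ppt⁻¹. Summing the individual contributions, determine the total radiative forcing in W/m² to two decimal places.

CO₂: 5.35 × ln(388/275) = 5.35 × ln(1.41091) = 5.35 × 0.34423 = 1.8416 W/m².
N₂O: 0.120 × (√322 − √271) = 0.120 × (17.9444 − 16.4621) = 0.120 × 1.4823 = 0.1779 W/m².
SF₆: ΔF = 0.00057 × (8 − 0) = 0.00057 × 8 = 0.0046 W/m².
Total ΔF = 1.8416 + 0.1779 + 0.0046 = 2.0241 W/m².

ΔF = 2.02 W/m²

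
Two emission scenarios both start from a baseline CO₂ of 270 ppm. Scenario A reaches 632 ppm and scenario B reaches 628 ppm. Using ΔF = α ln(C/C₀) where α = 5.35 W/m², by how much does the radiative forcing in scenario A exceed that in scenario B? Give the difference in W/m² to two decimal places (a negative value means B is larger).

ΔF_A = 5.35 ln(632/270) = 5.35 × 0.85047 = 4.5500 W/m².
ΔF_B = 5.35 ln(628/270) = 5.35 × 0.84412 = 4.5160 W/m².
Difference: 4.5500 − 4.5160 = 0.0340 W/m².

ΔF_A − ΔF_B = 0.03 W/m²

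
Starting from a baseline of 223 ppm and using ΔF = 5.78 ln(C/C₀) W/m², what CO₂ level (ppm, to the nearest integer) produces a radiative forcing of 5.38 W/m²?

Set 5.78 ln(C/223) = 5.38, so ln(C/223) = 5.38/5.78 = 0.93080.
Then C/223 = e^0.93080 = 2.53654, giving C = 223 × 2.53654 = 565.65 ppm.

C ≈ 566 ppm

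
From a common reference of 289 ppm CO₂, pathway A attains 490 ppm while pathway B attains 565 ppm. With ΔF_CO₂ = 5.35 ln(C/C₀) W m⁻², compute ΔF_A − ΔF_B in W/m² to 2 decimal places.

ΔF_A = 5.35 ln(490/289) = 5.35 × 0.52798 = 2.8247 W/m².
ΔF_B = 5.35 ln(565/289) = 5.35 × 0.67040 = 3.5866 W/m².
Difference: 2.8247 − 3.5866 = -0.7619 W/m².

ΔF_A − ΔF_B = -0.76 W/m²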